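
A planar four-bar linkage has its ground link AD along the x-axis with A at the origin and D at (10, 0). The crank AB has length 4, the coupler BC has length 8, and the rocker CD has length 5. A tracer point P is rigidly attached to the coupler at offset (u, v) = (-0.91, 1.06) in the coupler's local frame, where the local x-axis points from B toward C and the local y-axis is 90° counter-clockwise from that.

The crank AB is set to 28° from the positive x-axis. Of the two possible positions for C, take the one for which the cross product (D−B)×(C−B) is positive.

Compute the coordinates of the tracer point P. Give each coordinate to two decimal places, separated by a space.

2.29 2.51

A=(0,0), D=(10.00,0)
B = A + 4.00·(cos28°, sin28°) = (3.5318, 1.8779)
|BD| = 6.7353
circle(B,8.00) ∩ circle(D,5.00): a=6.2628, h=4.9776
  candidates: C₊=(10.9341,4.9120) cross=33.526; C₋=(8.1585,-4.6485) cross=-33.526
  mode + wants cross > 0 → take C=(10.9341,4.9120) (cross=33.526)
ex = (C−B)/|BC| = (0.9253,0.3793); ey = (-0.3793,0.9253)
P = B + -0.91·ex + 1.06·ey = (2.2878,2.5136)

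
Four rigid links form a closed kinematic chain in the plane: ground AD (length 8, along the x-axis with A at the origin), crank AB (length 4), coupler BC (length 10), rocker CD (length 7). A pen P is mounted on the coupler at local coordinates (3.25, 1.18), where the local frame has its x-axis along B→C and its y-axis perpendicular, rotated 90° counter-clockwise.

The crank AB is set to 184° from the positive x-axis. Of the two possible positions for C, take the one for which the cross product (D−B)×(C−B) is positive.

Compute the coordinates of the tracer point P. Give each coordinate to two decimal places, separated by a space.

-2.11 2.62

A=(0,0), D=(8.00,0)
B = A + 4.00·(cos184°, sin184°) = (-3.9903, -0.2790)
|BD| = 11.9935
circle(B,10.00) ∩ circle(D,7.00): a=8.1229, h=5.8325
  candidates: C₊=(3.9948,5.7409) cross=69.953; C₋=(4.2661,-5.9210) cross=-69.953
  mode + wants cross > 0 → take C=(3.9948,5.7409) (cross=69.953)
ex = (C−B)/|BC| = (0.7985,0.6020); ey = (-0.6020,0.7985)
P = B + 3.25·ex + 1.18·ey = (-2.1055,2.6197)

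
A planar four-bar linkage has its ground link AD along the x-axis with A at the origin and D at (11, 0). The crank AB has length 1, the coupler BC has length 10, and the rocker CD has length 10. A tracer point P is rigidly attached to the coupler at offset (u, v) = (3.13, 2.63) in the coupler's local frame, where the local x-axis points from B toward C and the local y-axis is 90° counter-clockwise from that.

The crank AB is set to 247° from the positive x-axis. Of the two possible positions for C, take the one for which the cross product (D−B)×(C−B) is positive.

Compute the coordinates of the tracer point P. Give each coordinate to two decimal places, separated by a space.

A=(0,0), D=(11.00,0)
B = A + 1.00·(cos247°, sin247°) = (-0.3907, -0.9205)
|BD| = 11.4279
circle(B,10.00) ∩ circle(D,10.00): a=5.7139, h=8.2068
  candidates: C₊=(4.6436,7.7198) cross=93.786; C₋=(5.9657,-8.6403) cross=-93.786
  mode + wants cross > 0 → take C=(4.6436,7.7198) (cross=93.786)
ex = (C−B)/|BC| = (0.5034,0.8640); ey = (-0.8640,0.5034)
P = B + 3.13·ex + 2.63·ey = (-1.0874,3.1080)

-1.09 3.11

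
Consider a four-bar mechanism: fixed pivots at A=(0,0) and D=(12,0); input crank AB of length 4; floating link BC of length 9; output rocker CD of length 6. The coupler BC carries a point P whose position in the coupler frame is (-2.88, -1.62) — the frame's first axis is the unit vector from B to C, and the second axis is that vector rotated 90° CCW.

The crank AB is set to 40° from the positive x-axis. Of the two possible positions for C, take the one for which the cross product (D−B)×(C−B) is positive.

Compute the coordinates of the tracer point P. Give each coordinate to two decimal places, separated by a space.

1.01 -0.02

A=(0,0), D=(12.00,0)
B = A + 4.00·(cos40°, sin40°) = (3.0642, 2.5712)
|BD| = 9.2984
circle(B,9.00) ∩ circle(D,6.00): a=7.0690, h=5.5704
  candidates: C₊=(11.3978,5.9697) cross=51.796; C₋=(8.3172,-4.7368) cross=-51.796
  mode + wants cross > 0 → take C=(11.3978,5.9697) (cross=51.796)
ex = (C−B)/|BC| = (0.9260,0.3776); ey = (-0.3776,0.9260)
P = B + -2.88·ex + -1.62·ey = (1.0091,-0.0164)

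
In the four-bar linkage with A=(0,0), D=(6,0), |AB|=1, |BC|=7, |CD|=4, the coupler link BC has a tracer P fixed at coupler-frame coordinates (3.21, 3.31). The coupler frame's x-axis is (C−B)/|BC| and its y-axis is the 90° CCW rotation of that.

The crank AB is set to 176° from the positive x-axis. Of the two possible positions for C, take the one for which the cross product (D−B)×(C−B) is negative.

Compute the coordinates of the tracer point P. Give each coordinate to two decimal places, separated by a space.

A=(0,0), D=(6.00,0)
B = A + 1.00·(cos176°, sin176°) = (-0.9976, 0.0698)
|BD| = 6.9979
circle(B,7.00) ∩ circle(D,4.00): a=5.8568, h=3.8338
  candidates: C₊=(4.8972,3.8450) cross=26.828; C₋=(4.8207,-3.8222) cross=-26.828
  mode - wants cross < 0 → take C=(4.8207,-3.8222) (cross=-26.828)
ex = (C−B)/|BC| = (0.8312,-0.5560); ey = (0.5560,0.8312)
P = B + 3.21·ex + 3.31·ey = (3.5109,1.0362)

3.51 1.04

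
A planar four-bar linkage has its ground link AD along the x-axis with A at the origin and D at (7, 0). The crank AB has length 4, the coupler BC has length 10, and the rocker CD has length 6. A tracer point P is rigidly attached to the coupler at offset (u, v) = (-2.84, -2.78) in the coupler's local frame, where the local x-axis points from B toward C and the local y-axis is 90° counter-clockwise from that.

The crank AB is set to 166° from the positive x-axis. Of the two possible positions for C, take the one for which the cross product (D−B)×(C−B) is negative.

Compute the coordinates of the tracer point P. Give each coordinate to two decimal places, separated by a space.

-7.83 0.53

A=(0,0), D=(7.00,0)
B = A + 4.00·(cos166°, sin166°) = (-3.8812, 0.9677)
|BD| = 10.9241
circle(B,10.00) ∩ circle(D,6.00): a=8.3914, h=5.4392
  candidates: C₊=(4.9590,5.6422) cross=59.419; C₋=(3.9954,-5.1935) cross=-59.419
  mode - wants cross < 0 → take C=(3.9954,-5.1935) (cross=-59.419)
ex = (C−B)/|BC| = (0.7877,-0.6161); ey = (0.6161,0.7877)
P = B + -2.84·ex + -2.78·ey = (-7.8309,0.5278)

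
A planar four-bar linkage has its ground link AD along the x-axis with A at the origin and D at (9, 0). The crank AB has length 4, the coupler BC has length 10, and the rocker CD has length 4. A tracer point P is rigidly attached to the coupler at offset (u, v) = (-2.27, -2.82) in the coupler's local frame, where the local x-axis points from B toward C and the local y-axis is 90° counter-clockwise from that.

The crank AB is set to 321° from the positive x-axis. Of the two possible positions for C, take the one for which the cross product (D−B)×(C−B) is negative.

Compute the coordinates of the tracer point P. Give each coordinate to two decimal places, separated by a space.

A=(0,0), D=(9.00,0)
B = A + 4.00·(cos321°, sin321°) = (3.1086, -2.5173)
|BD| = 6.4067
circle(B,10.00) ∩ circle(D,4.00): a=9.7590, h=2.1822
  candidates: C₊=(11.2253,3.3239) cross=13.981; C₋=(12.9401,-0.6895) cross=-13.981
  mode - wants cross < 0 → take C=(12.9401,-0.6895) (cross=-13.981)
ex = (C−B)/|BC| = (0.9832,0.1828); ey = (-0.1828,0.9832)
P = B + -2.27·ex + -2.82·ey = (1.3923,-5.7047)

1.39 -5.70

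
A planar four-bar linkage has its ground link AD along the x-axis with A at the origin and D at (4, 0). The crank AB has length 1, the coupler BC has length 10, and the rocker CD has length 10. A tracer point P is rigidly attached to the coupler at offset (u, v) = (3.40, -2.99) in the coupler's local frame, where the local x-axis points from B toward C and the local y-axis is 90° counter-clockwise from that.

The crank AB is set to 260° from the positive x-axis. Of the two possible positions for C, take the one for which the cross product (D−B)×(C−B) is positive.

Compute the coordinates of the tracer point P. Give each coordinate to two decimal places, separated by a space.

A=(0,0), D=(4.00,0)
B = A + 1.00·(cos260°, sin260°) = (-0.1736, -0.9848)
|BD| = 4.2883
circle(B,10.00) ∩ circle(D,10.00): a=2.1441, h=9.7674
  candidates: C₊=(-0.3299,9.0140) cross=41.885; C₋=(4.1563,-9.9988) cross=-41.885
  mode + wants cross > 0 → take C=(-0.3299,9.0140) (cross=41.885)
ex = (C−B)/|BC| = (-0.0156,0.9999); ey = (-0.9999,-0.0156)
P = B + 3.40·ex + -2.99·ey = (2.7628,2.4615)

2.76 2.46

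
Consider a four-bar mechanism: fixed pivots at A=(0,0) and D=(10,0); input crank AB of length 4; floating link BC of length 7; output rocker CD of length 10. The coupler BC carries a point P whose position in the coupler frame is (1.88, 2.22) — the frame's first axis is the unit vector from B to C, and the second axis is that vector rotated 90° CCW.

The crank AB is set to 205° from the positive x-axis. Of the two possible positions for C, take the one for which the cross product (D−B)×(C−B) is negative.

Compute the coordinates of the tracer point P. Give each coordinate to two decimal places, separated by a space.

A=(0,0), D=(10.00,0)
B = A + 4.00·(cos205°, sin205°) = (-3.6252, -1.6905)
|BD| = 13.7297
circle(B,7.00) ∩ circle(D,10.00): a=5.0076, h=4.8913
  candidates: C₊=(0.7420,3.7801) cross=67.155; C₋=(1.9465,-5.9279) cross=-67.155
  mode - wants cross < 0 → take C=(1.9465,-5.9279) (cross=-67.155)
ex = (C−B)/|BC| = (0.7960,-0.6054); ey = (0.6054,0.7960)
P = B + 1.88·ex + 2.22·ey = (-0.7849,-1.0615)

-0.78 -1.06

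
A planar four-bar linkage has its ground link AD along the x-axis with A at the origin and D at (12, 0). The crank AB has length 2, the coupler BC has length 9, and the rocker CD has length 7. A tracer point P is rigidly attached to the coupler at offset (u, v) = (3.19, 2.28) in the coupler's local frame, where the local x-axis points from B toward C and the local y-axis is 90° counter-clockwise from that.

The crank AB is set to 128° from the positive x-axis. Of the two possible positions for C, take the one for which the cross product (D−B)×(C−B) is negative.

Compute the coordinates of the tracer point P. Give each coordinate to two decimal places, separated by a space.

A=(0,0), D=(12.00,0)
B = A + 2.00·(cos128°, sin128°) = (-1.2313, 1.5760)
|BD| = 13.3249
circle(B,9.00) ∩ circle(D,7.00): a=7.8632, h=4.3784
  candidates: C₊=(7.0945,4.9936) cross=58.341; C₋=(6.0588,-3.7017) cross=-58.341
  mode - wants cross < 0 → take C=(6.0588,-3.7017) (cross=-58.341)
ex = (C−B)/|BC| = (0.8100,-0.5864); ey = (0.5864,0.8100)
P = B + 3.19·ex + 2.28·ey = (2.6896,1.5522)

2.69 1.55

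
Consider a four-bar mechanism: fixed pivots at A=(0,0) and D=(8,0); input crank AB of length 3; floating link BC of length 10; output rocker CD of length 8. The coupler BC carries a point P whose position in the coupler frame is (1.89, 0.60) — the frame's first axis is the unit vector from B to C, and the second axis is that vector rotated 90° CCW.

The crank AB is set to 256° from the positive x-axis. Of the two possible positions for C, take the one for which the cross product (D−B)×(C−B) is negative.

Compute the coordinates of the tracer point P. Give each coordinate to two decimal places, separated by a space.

A=(0,0), D=(8.00,0)
B = A + 3.00·(cos256°, sin256°) = (-0.7258, -2.9109)
|BD| = 9.1985
circle(B,10.00) ∩ circle(D,8.00): a=6.5561, h=7.5510
  candidates: C₊=(3.1039,6.3268) cross=69.458; C₋=(7.8829,-7.9991) cross=-69.458
  mode - wants cross < 0 → take C=(7.8829,-7.9991) (cross=-69.458)
ex = (C−B)/|BC| = (0.8609,-0.5088); ey = (0.5088,0.8609)
P = B + 1.89·ex + 0.60·ey = (1.2066,-3.3560)

1.21 -3.36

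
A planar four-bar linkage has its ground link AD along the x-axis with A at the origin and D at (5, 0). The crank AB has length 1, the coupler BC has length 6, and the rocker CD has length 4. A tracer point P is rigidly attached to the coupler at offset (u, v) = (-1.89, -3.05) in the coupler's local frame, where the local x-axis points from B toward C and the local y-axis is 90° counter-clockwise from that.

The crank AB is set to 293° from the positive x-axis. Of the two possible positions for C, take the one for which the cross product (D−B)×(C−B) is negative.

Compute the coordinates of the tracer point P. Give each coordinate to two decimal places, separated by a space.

A=(0,0), D=(5.00,0)
B = A + 1.00·(cos293°, sin293°) = (0.3907, -0.9205)
|BD| = 4.7003
circle(B,6.00) ∩ circle(D,4.00): a=4.4777, h=3.9938
  candidates: C₊=(3.9996,3.8729) cross=18.772; C₋=(5.5638,-3.9601) cross=-18.772
  mode - wants cross < 0 → take C=(5.5638,-3.9601) (cross=-18.772)
ex = (C−B)/|BC| = (0.8622,-0.5066); ey = (0.5066,0.8622)
P = B + -1.89·ex + -3.05·ey = (-2.7839,-2.5927)

-2.78 -2.59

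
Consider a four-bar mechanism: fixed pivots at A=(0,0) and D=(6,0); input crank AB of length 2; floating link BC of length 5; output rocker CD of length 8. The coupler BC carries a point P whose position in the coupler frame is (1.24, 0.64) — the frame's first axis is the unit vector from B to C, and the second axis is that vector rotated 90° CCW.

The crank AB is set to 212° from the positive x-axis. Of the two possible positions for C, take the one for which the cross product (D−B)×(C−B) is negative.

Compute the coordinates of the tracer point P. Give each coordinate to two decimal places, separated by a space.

-0.61 -1.94

A=(0,0), D=(6.00,0)
B = A + 2.00·(cos212°, sin212°) = (-1.6961, -1.0598)
|BD| = 7.7687
circle(B,5.00) ∩ circle(D,8.00): a=1.3743, h=4.8074
  candidates: C₊=(-0.9905,3.8901) cross=37.348; C₋=(0.3212,-5.6348) cross=-37.348
  mode - wants cross < 0 → take C=(0.3212,-5.6348) (cross=-37.348)
ex = (C−B)/|BC| = (0.4035,-0.9150); ey = (0.9150,0.4035)
P = B + 1.24·ex + 0.64·ey = (-0.6102,-1.9362)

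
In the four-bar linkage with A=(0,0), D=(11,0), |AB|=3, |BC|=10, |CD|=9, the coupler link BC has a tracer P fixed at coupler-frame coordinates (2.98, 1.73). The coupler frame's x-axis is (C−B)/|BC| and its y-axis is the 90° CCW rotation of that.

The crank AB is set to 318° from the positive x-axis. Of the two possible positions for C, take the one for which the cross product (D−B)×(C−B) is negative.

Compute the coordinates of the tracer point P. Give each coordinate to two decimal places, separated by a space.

A=(0,0), D=(11.00,0)
B = A + 3.00·(cos318°, sin318°) = (2.2294, -2.0074)
|BD| = 8.9974
circle(B,10.00) ∩ circle(D,9.00): a=5.5545, h=8.3155
  candidates: C₊=(5.7887,7.3377) cross=74.817; C₋=(9.4992,-8.8740) cross=-74.817
  mode - wants cross < 0 → take C=(9.4992,-8.8740) (cross=-74.817)
ex = (C−B)/|BC| = (0.7270,-0.6867); ey = (0.6867,0.7270)
P = B + 2.98·ex + 1.73·ey = (5.5838,-2.7960)

5.58 -2.80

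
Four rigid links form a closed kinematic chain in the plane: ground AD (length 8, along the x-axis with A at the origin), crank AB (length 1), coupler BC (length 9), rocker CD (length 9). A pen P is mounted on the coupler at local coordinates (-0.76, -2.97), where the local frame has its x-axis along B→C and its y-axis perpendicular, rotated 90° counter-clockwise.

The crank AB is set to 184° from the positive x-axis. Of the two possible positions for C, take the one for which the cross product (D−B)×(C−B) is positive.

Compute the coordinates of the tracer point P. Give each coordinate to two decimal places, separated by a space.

1.21 -2.20

A=(0,0), D=(8.00,0)
B = A + 1.00·(cos184°, sin184°) = (-0.9976, -0.0698)
|BD| = 8.9978
circle(B,9.00) ∩ circle(D,9.00): a=4.4989, h=7.7949
  candidates: C₊=(3.4408,7.7597) cross=70.137; C₋=(3.5616,-7.8295) cross=-70.137
  mode + wants cross > 0 → take C=(3.4408,7.7597) (cross=70.137)
ex = (C−B)/|BC| = (0.4932,0.8699); ey = (-0.8699,0.4932)
P = B + -0.76·ex + -2.97·ey = (1.2114,-2.1956)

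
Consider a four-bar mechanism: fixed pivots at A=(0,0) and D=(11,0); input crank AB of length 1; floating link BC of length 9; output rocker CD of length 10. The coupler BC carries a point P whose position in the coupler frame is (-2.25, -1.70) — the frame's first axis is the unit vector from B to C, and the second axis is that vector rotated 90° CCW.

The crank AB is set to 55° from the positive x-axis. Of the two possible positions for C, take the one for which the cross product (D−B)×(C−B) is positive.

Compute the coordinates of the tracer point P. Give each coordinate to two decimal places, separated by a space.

A=(0,0), D=(11.00,0)
B = A + 1.00·(cos55°, sin55°) = (0.5736, 0.8192)
|BD| = 10.4586
circle(B,9.00) ∩ circle(D,10.00): a=4.3209, h=7.8949
  candidates: C₊=(5.4996,8.3514) cross=82.569; C₋=(4.2629,-7.3899) cross=-82.569
  mode + wants cross > 0 → take C=(5.4996,8.3514) (cross=82.569)
ex = (C−B)/|BC| = (0.5473,0.8369); ey = (-0.8369,0.5473)
P = B + -2.25·ex + -1.70·ey = (0.7648,-1.9944)

0.76 -1.99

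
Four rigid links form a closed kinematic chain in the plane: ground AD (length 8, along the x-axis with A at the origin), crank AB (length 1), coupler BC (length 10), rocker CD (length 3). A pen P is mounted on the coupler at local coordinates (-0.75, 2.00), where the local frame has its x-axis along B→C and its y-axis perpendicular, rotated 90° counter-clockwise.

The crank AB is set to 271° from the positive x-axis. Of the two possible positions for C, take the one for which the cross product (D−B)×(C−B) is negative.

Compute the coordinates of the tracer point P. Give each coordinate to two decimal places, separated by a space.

-0.47 1.08

A=(0,0), D=(8.00,0)
B = A + 1.00·(cos271°, sin271°) = (0.0175, -0.9998)
|BD| = 8.0449
circle(B,10.00) ∩ circle(D,3.00): a=9.6782, h=2.5164
  candidates: C₊=(9.3079,2.6999) cross=20.244; C₋=(9.9334,-2.2939) cross=-20.244
  mode - wants cross < 0 → take C=(9.9334,-2.2939) (cross=-20.244)
ex = (C−B)/|BC| = (0.9916,-0.1294); ey = (0.1294,0.9916)
P = B + -0.75·ex + 2.00·ey = (-0.4674,1.0804)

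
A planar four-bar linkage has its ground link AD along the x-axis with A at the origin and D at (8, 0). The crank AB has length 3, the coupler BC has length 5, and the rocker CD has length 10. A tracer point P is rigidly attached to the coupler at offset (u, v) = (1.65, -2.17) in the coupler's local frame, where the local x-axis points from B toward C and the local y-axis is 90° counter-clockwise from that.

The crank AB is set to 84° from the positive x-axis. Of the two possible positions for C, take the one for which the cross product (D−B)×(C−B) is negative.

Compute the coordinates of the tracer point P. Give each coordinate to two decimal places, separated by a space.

-2.36 2.46

A=(0,0), D=(8.00,0)
B = A + 3.00·(cos84°, sin84°) = (0.3136, 2.9836)
|BD| = 8.2452
circle(B,5.00) ∩ circle(D,10.00): a=-0.4255, h=4.9819
  candidates: C₊=(1.7196,7.7818) cross=41.076; C₋=(-1.8858,-1.5067) cross=-41.076
  mode - wants cross < 0 → take C=(-1.8858,-1.5067) (cross=-41.076)
ex = (C−B)/|BC| = (-0.4399,-0.8981); ey = (0.8981,-0.4399)
P = B + 1.65·ex + -2.17·ey = (-2.3610,2.4563)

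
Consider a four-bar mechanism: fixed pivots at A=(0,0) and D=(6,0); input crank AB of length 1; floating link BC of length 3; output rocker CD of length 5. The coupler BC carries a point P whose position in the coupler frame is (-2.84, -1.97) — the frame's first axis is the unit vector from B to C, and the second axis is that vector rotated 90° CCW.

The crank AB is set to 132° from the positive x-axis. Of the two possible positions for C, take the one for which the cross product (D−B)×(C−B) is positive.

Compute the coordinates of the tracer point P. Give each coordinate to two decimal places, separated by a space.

A=(0,0), D=(6.00,0)
B = A + 1.00·(cos132°, sin132°) = (-0.6691, 0.7431)
|BD| = 6.7104
circle(B,3.00) ∩ circle(D,5.00): a=2.1630, h=2.0788
  candidates: C₊=(1.7108,2.5696) cross=13.949; C₋=(1.2504,-1.5624) cross=-13.949
  mode + wants cross > 0 → take C=(1.7108,2.5696) (cross=13.949)
ex = (C−B)/|BC| = (0.7933,0.6088); ey = (-0.6088,0.7933)
P = B + -2.84·ex + -1.97·ey = (-1.7228,-2.5487)

-1.72 -2.55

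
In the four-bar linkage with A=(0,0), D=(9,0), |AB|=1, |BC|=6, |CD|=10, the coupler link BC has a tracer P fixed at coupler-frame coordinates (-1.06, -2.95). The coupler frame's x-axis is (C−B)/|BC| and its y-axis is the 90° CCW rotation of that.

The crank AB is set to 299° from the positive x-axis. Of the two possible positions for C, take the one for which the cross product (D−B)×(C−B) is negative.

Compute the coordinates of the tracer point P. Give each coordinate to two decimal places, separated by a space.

A=(0,0), D=(9.00,0)
B = A + 1.00·(cos299°, sin299°) = (0.4848, -0.8746)
|BD| = 8.5600
circle(B,6.00) ∩ circle(D,10.00): a=0.5417, h=5.9755
  candidates: C₊=(0.4131,5.1250) cross=51.150; C₋=(1.6342,-6.7635) cross=-51.150
  mode - wants cross < 0 → take C=(1.6342,-6.7635) (cross=-51.150)
ex = (C−B)/|BC| = (0.1916,-0.9815); ey = (0.9815,0.1916)
P = B + -1.06·ex + -2.95·ey = (-2.6136,-0.3994)

-2.61 -0.40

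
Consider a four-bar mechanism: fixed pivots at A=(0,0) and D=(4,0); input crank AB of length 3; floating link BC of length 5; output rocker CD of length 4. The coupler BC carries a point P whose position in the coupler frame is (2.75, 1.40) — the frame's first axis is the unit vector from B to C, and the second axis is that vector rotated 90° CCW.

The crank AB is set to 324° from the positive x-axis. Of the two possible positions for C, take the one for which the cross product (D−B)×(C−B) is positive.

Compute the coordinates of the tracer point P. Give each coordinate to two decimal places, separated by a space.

A=(0,0), D=(4.00,0)
B = A + 3.00·(cos324°, sin324°) = (2.4271, -1.7634)
|BD| = 2.3630
circle(B,5.00) ∩ circle(D,4.00): a=3.0859, h=3.9341
  candidates: C₊=(1.5454,3.1583) cross=9.296; C₋=(7.4171,-2.0794) cross=-9.296
  mode + wants cross > 0 → take C=(1.5454,3.1583) (cross=9.296)
ex = (C−B)/|BC| = (-0.1763,0.9843); ey = (-0.9843,-0.1763)
P = B + 2.75·ex + 1.40·ey = (0.5641,0.6967)

0.56 0.70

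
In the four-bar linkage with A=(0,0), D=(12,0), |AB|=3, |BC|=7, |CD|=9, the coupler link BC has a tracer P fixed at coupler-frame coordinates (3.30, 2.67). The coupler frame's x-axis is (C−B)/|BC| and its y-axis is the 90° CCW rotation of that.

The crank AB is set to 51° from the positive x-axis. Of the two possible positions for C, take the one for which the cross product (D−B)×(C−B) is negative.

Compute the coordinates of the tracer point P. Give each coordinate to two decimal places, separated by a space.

A=(0,0), D=(12.00,0)
B = A + 3.00·(cos51°, sin51°) = (1.8880, 2.3314)
|BD| = 10.3773
circle(B,7.00) ∩ circle(D,9.00): a=3.6468, h=5.9750
  candidates: C₊=(6.7840,7.3344) cross=62.004; C₋=(4.0992,-4.3101) cross=-62.004
  mode - wants cross < 0 → take C=(4.0992,-4.3101) (cross=-62.004)
ex = (C−B)/|BC| = (0.3159,-0.9488); ey = (0.9488,0.3159)
P = B + 3.30·ex + 2.67·ey = (5.4637,0.0438)

5.46 0.04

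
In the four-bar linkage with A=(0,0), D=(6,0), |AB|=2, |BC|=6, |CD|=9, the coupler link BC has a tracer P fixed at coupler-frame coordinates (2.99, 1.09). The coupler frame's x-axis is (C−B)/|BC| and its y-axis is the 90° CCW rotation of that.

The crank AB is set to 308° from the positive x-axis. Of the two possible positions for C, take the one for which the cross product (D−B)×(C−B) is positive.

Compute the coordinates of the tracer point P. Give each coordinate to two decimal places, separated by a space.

A=(0,0), D=(6.00,0)
B = A + 2.00·(cos308°, sin308°) = (1.2313, -1.5760)
|BD| = 5.0224
circle(B,6.00) ∩ circle(D,9.00): a=-1.9688, h=5.6678
  candidates: C₊=(-2.4166,3.1877) cross=28.466; C₋=(1.1405,-7.5753) cross=-28.466
  mode + wants cross > 0 → take C=(-2.4166,3.1877) (cross=28.466)
ex = (C−B)/|BC| = (-0.6080,0.7940); ey = (-0.7940,-0.6080)
P = B + 2.99·ex + 1.09·ey = (-1.4520,0.1352)

-1.45 0.14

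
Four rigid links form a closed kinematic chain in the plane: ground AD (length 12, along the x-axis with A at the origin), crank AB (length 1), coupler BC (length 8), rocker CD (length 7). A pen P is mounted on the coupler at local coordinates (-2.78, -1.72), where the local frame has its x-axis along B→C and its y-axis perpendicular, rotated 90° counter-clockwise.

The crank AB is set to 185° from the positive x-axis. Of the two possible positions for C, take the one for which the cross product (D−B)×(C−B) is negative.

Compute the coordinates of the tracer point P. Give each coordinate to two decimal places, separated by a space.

-4.26 -0.33

A=(0,0), D=(12.00,0)
B = A + 1.00·(cos185°, sin185°) = (-0.9962, -0.0872)
|BD| = 12.9965
circle(B,8.00) ∩ circle(D,7.00): a=7.0753, h=3.7336
  candidates: C₊=(6.0539,3.6938) cross=48.524; C₋=(6.1040,-3.7732) cross=-48.524
  mode - wants cross < 0 → take C=(6.1040,-3.7732) (cross=-48.524)
ex = (C−B)/|BC| = (0.8875,-0.4608); ey = (0.4608,0.8875)
P = B + -2.78·ex + -1.72·ey = (-4.2560,-0.3328)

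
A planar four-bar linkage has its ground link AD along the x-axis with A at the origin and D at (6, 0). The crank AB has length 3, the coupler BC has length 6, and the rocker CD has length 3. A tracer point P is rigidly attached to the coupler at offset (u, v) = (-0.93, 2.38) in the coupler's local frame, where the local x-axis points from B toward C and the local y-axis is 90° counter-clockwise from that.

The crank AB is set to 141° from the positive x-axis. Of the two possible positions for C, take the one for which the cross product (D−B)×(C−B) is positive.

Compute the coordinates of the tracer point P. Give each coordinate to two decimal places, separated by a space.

A=(0,0), D=(6.00,0)
B = A + 3.00·(cos141°, sin141°) = (-2.3314, 1.8880)
|BD| = 8.5427
circle(B,6.00) ∩ circle(D,3.00): a=5.8516, h=1.3260
  candidates: C₊=(3.6686,1.8880) cross=11.328; C₋=(3.0825,-0.6985) cross=-11.328
  mode + wants cross > 0 → take C=(3.6686,1.8880) (cross=11.328)
ex = (C−B)/|BC| = (1.0000,-0.0000); ey = (0.0000,1.0000)
P = B + -0.93·ex + 2.38·ey = (-3.2614,4.2680)

-3.26 4.27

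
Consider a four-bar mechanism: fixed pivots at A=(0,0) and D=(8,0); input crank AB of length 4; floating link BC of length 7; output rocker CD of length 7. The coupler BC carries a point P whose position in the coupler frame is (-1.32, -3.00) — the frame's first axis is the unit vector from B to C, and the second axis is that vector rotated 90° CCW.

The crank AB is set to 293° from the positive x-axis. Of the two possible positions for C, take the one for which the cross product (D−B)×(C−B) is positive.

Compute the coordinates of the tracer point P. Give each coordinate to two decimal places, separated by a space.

4.51 -5.12

A=(0,0), D=(8.00,0)
B = A + 4.00·(cos293°, sin293°) = (1.5629, -3.6820)
|BD| = 7.4157
circle(B,7.00) ∩ circle(D,7.00): a=3.7079, h=5.9373
  candidates: C₊=(1.8335,3.3127) cross=44.030; C₋=(7.7294,-6.9948) cross=-44.030
  mode + wants cross > 0 → take C=(1.8335,3.3127) (cross=44.030)
ex = (C−B)/|BC| = (0.0387,0.9993); ey = (-0.9993,0.0387)
P = B + -1.32·ex + -3.00·ey = (4.5097,-5.1170)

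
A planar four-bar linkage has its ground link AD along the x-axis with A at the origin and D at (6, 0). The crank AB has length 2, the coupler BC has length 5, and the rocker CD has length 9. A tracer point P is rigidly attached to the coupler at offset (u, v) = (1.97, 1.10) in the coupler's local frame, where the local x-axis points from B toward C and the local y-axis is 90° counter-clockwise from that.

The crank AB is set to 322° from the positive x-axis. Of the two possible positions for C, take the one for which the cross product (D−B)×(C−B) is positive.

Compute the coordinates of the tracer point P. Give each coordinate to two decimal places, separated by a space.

A=(0,0), D=(6.00,0)
B = A + 2.00·(cos322°, sin322°) = (1.5760, -1.2313)
|BD| = 4.5921
circle(B,5.00) ∩ circle(D,9.00): a=-3.8013, h=3.2481
  candidates: C₊=(-2.9570,0.8785) cross=14.916; C₋=(-1.2152,-5.3797) cross=-14.916
  mode + wants cross > 0 → take C=(-2.9570,0.8785) (cross=14.916)
ex = (C−B)/|BC| = (-0.9066,0.4220); ey = (-0.4220,-0.9066)
P = B + 1.97·ex + 1.10·ey = (-0.6742,-1.3973)

-0.67 -1.40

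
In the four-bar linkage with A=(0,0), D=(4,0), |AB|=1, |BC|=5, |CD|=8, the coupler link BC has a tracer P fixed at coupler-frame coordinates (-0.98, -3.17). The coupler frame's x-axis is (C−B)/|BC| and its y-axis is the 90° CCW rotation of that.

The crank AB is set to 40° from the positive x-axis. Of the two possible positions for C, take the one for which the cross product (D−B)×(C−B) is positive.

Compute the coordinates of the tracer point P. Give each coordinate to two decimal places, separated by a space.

A=(0,0), D=(4.00,0)
B = A + 1.00·(cos40°, sin40°) = (0.7660, 0.6428)
|BD| = 3.2972
circle(B,5.00) ∩ circle(D,8.00): a=-4.2655, h=2.6088
  candidates: C₊=(-2.9090,4.0331) cross=8.602; C₋=(-3.9262,-1.0844) cross=-8.602
  mode + wants cross > 0 → take C=(-2.9090,4.0331) (cross=8.602)
ex = (C−B)/|BC| = (-0.7350,0.6781); ey = (-0.6781,-0.7350)
P = B + -0.98·ex + -3.17·ey = (3.6358,2.3083)

3.64 2.31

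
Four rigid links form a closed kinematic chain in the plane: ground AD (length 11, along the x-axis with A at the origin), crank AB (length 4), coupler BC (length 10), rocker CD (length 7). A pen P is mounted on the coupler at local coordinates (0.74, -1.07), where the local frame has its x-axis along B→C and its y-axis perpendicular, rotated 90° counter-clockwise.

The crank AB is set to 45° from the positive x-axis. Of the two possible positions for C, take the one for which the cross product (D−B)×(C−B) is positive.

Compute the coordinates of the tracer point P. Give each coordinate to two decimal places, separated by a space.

A=(0,0), D=(11.00,0)
B = A + 4.00·(cos45°, sin45°) = (2.8284, 2.8284)
|BD| = 8.6472
circle(B,10.00) ∩ circle(D,7.00): a=7.2725, h=6.8637
  candidates: C₊=(11.9460,6.9358) cross=59.352; C₋=(7.4559,-6.0365) cross=-59.352
  mode + wants cross > 0 → take C=(11.9460,6.9358) (cross=59.352)
ex = (C−B)/|BC| = (0.9118,0.4107); ey = (-0.4107,0.9118)
P = B + 0.74·ex + -1.07·ey = (3.9426,2.1568)

3.94 2.16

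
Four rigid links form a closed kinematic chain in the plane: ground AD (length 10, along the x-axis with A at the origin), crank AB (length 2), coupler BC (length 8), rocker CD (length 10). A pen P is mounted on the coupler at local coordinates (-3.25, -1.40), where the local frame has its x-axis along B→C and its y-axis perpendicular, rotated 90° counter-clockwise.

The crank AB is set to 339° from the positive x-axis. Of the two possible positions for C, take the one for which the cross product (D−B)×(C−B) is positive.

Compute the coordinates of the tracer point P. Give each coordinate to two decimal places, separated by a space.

A=(0,0), D=(10.00,0)
B = A + 2.00·(cos339°, sin339°) = (1.8672, -0.7167)
|BD| = 8.1644
circle(B,8.00) ∩ circle(D,10.00): a=1.8775, h=7.7766
  candidates: C₊=(3.0547,7.1946) cross=63.491; C₋=(4.4201,-8.2985) cross=-63.491
  mode + wants cross > 0 → take C=(3.0547,7.1946) (cross=63.491)
ex = (C−B)/|BC| = (0.1484,0.9889); ey = (-0.9889,0.1484)
P = B + -3.25·ex + -1.40·ey = (2.7692,-4.1385)

2.77 -4.14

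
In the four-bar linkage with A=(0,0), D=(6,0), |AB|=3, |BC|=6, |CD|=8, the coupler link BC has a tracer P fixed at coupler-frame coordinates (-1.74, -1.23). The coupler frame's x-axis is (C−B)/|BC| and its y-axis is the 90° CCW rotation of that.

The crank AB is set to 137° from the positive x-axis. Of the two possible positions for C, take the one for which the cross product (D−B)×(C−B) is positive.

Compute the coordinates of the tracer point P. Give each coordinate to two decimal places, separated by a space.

-2.35 -0.08

A=(0,0), D=(6.00,0)
B = A + 3.00·(cos137°, sin137°) = (-2.1941, 2.0460)
|BD| = 8.4456
circle(B,6.00) ∩ circle(D,8.00): a=2.5652, h=5.4240
  candidates: C₊=(1.6087,6.6870) cross=45.809; C₋=(-1.0193,-3.8379) cross=-45.809
  mode + wants cross > 0 → take C=(1.6087,6.6870) (cross=45.809)
ex = (C−B)/|BC| = (0.6338,0.7735); ey = (-0.7735,0.6338)
P = B + -1.74·ex + -1.23·ey = (-2.3454,-0.0795)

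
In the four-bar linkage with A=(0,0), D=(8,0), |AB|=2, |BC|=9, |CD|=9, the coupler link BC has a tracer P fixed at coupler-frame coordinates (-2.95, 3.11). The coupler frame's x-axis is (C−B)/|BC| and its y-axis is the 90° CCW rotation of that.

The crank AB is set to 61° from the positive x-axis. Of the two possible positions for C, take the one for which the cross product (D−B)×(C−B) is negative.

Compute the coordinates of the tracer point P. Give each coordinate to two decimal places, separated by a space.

A=(0,0), D=(8.00,0)
B = A + 2.00·(cos61°, sin61°) = (0.9696, 1.7492)
|BD| = 7.2447
circle(B,9.00) ∩ circle(D,9.00): a=3.6224, h=8.2388
  candidates: C₊=(6.4741,8.8697) cross=59.688; C₋=(2.4955,-7.1205) cross=-59.688
  mode - wants cross < 0 → take C=(2.4955,-7.1205) (cross=-59.688)
ex = (C−B)/|BC| = (0.1695,-0.9855); ey = (0.9855,0.1695)
P = B + -2.95·ex + 3.11·ey = (3.5344,5.1838)

3.53 5.18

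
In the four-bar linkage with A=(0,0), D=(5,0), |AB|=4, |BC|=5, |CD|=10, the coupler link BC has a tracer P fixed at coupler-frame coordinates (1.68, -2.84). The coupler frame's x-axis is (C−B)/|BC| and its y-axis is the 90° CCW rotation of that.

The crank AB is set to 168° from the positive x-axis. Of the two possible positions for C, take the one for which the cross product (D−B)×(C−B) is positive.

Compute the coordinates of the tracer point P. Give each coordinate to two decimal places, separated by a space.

A=(0,0), D=(5.00,0)
B = A + 4.00·(cos168°, sin168°) = (-3.9126, 0.8316)
|BD| = 8.9513
circle(B,5.00) ∩ circle(D,10.00): a=0.2863, h=4.9918
  candidates: C₊=(-3.1637,5.7752) cross=44.683; C₋=(-4.0913,-4.1652) cross=-44.683
  mode + wants cross > 0 → take C=(-3.1637,5.7752) (cross=44.683)
ex = (C−B)/|BC| = (0.1498,0.9887); ey = (-0.9887,0.1498)
P = B + 1.68·ex + -2.84·ey = (-0.8530,2.0673)

-0.85 2.07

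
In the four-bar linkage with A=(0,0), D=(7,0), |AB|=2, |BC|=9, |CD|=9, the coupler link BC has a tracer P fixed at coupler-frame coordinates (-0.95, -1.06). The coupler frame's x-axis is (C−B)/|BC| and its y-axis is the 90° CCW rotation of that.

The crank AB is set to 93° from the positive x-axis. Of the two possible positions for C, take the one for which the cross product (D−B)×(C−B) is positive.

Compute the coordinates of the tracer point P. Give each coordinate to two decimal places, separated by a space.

0.10 0.59

A=(0,0), D=(7.00,0)
B = A + 2.00·(cos93°, sin93°) = (-0.1047, 1.9973)
|BD| = 7.3801
circle(B,9.00) ∩ circle(D,9.00): a=3.6900, h=8.2088
  candidates: C₊=(5.6692,8.9011) cross=60.581; C₋=(1.2261,-6.9038) cross=-60.581
  mode + wants cross > 0 → take C=(5.6692,8.9011) (cross=60.581)
ex = (C−B)/|BC| = (0.6415,0.7671); ey = (-0.7671,0.6415)
P = B + -0.95·ex + -1.06·ey = (0.0990,0.5885)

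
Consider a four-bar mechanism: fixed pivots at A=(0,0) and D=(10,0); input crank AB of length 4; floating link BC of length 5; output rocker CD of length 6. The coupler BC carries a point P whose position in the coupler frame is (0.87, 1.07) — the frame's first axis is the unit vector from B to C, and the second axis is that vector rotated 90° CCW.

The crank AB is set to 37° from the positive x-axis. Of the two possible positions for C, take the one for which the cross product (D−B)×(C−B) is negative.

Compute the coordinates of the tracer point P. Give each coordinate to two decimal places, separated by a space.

A=(0,0), D=(10.00,0)
B = A + 4.00·(cos37°, sin37°) = (3.1945, 2.4073)
|BD| = 7.2187
circle(B,5.00) ∩ circle(D,6.00): a=2.8474, h=4.1100
  candidates: C₊=(7.2496,5.3325) cross=29.669; C₋=(4.5084,-2.4170) cross=-29.669
  mode - wants cross < 0 → take C=(4.5084,-2.4170) (cross=-29.669)
ex = (C−B)/|BC| = (0.2628,-0.9649); ey = (0.9649,0.2628)
P = B + 0.87·ex + 1.07·ey = (4.4555,1.8490)

4.46 1.85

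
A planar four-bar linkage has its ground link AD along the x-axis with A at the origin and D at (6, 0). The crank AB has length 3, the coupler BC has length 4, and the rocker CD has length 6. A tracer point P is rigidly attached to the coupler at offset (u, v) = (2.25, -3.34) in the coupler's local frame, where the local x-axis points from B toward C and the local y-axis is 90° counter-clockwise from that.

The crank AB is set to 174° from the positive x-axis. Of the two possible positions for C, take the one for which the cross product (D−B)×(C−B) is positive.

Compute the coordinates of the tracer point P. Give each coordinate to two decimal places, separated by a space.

0.64 -1.44

A=(0,0), D=(6.00,0)
B = A + 3.00·(cos174°, sin174°) = (-2.9836, 0.3136)
|BD| = 8.9890
circle(B,4.00) ∩ circle(D,6.00): a=3.3821, h=2.1358
  candidates: C₊=(0.4709,2.3301) cross=19.199; C₋=(0.3219,-1.9389) cross=-19.199
  mode + wants cross > 0 → take C=(0.4709,2.3301) (cross=19.199)
ex = (C−B)/|BC| = (0.8636,0.5041); ey = (-0.5041,0.8636)
P = B + 2.25·ex + -3.34·ey = (0.6434,-1.4366)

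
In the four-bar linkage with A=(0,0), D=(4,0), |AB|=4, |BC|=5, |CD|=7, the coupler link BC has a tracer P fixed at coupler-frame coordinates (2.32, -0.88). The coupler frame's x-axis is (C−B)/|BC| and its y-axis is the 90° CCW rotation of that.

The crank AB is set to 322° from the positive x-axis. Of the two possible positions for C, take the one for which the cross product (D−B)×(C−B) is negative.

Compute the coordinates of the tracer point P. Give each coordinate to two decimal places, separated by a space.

A=(0,0), D=(4.00,0)
B = A + 4.00·(cos322°, sin322°) = (3.1520, -2.4626)
|BD| = 2.6045
circle(B,5.00) ∩ circle(D,7.00): a=-3.3051, h=3.7519
  candidates: C₊=(-1.4714,-4.3661) cross=9.772; C₋=(5.6235,-6.8091) cross=-9.772
  mode - wants cross < 0 → take C=(5.6235,-6.8091) (cross=-9.772)
ex = (C−B)/|BC| = (0.4943,-0.8693); ey = (0.8693,0.4943)
P = B + 2.32·ex + -0.88·ey = (3.5338,-4.9144)

3.53 -4.91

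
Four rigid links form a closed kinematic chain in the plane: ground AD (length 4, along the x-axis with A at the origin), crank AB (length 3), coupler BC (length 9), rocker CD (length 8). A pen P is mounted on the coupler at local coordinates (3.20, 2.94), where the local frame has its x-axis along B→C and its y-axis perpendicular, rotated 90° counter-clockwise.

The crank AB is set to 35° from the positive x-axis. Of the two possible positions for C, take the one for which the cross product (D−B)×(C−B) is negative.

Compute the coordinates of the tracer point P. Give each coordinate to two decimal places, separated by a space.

4.43 -2.15

A=(0,0), D=(4.00,0)
B = A + 3.00·(cos35°, sin35°) = (2.4575, 1.7207)
|BD| = 2.3109
circle(B,9.00) ∩ circle(D,8.00): a=4.8336, h=7.5918
  candidates: C₊=(11.3369,3.1891) cross=17.544; C₋=(0.0310,-6.9460) cross=-17.544
  mode - wants cross < 0 → take C=(0.0310,-6.9460) (cross=-17.544)
ex = (C−B)/|BC| = (-0.2696,-0.9630); ey = (0.9630,-0.2696)
P = B + 3.20·ex + 2.94·ey = (4.4258,-2.1534)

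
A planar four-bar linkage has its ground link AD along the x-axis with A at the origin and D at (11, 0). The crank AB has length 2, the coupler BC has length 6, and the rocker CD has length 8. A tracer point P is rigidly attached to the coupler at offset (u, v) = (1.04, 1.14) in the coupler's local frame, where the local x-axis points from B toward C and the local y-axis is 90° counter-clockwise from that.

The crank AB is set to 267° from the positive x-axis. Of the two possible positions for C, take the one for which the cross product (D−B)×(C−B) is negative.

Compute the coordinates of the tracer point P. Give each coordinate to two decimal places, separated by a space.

A=(0,0), D=(11.00,0)
B = A + 2.00·(cos267°, sin267°) = (-0.1047, -1.9973)
|BD| = 11.2829
circle(B,6.00) ∩ circle(D,8.00): a=4.4006, h=4.0786
  candidates: C₊=(3.5045,2.7959) cross=46.018; C₋=(4.9484,-5.2324) cross=-46.018
  mode - wants cross < 0 → take C=(4.9484,-5.2324) (cross=-46.018)
ex = (C−B)/|BC| = (0.8422,-0.5392); ey = (0.5392,0.8422)
P = B + 1.04·ex + 1.14·ey = (1.3859,-1.5979)

1.39 -1.60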